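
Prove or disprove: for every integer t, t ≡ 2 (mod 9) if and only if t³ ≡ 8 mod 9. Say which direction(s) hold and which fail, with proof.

Only the forward direction holds.

[⇒] Suppose t ≡ 2 (mod 9). Write t = 9j + 2. Then (9j + 2)³ = 729j³ + 486j² + 108j + 8 = 9(81j³ + 54j² + 12j) + 8, so t³ ≡ 8 (mod 9).

[⇐] This fails: take t = 5. Then 5³ = 125 ≡ 8 (mod 9), yet 5 ≡ 5 (mod 9), not 2.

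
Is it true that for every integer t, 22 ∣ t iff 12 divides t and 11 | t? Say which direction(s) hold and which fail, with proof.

[⇒] This fails: take t = 22. Certainly 22 ∣ 22, but 12 ∤ 22.

[⇐] Suppose 12 ∣ t and 11 ∣ t. Any common multiple of 12 and 11 is a multiple of their lcm; here gcd(12, 11) = 1, so lcm(12, 11) = 12·11 = 132, so 132 ∣ t. Since 22 ∣ 132, it follows that 22 ∣ t.

Only the converse holds.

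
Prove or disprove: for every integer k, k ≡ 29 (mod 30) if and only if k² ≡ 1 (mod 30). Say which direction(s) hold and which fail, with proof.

Forward direction. Suppose k ≡ 29 (mod 30). Write k = 30j + 29. Then (30j + 29)² = 900j² + 1740j + 841 = 30(30j² + 58j + 28) + 1, so k² ≡ 1 (mod 30).

Converse. This fails: take k = 1. Then 1² = 1 ≡ 1 (mod 30), yet 1 ≡ 1 (mod 30), not 29.

(⇒) holds; (⇐) fails.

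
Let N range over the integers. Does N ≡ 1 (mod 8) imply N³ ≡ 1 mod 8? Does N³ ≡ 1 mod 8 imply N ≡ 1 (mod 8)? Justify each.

Both directions hold.

(←) For the converse, argue contrapositively. If N ≢ 1 (mod 8), then N is congruent to one of 0, 2, 3, 4, 5, 6, 7 modulo 8, and these give N³ ≡ 0, 0, 3, 0, 5, 0, 7 respectively — never 1.

(→) Suppose N ≡ 1 (mod 8). Write N = 8j + 1. Then (8j + 1)³ = 512j³ + 192j² + 24j + 1 = 8(64j³ + 24j² + 3j) + 1, so N³ ≡ 1 (mod 8).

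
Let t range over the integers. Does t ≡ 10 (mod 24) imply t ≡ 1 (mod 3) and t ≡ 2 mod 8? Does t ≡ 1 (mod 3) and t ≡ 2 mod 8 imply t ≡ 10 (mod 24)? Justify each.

Both implications hold.

[⇐] If t ≡ 1 (mod 3) and t ≡ 2 (mod 8), then by the Chinese remainder theorem t ≡ 10 (mod 24). This is exactly t ≡ 10 (mod 24).

[⇒] Suppose t ≡ 10 (mod 24); write t = 24j + 10. Since 3 ∣ 24, reducing mod 3 gives t ≡ 10 ≡ 1 (mod 3); since 8 ∣ 24, reducing mod 8 gives t ≡ 10 ≡ 2 (mod 8).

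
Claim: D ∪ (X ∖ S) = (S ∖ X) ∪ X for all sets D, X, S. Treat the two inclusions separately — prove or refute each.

Forward inclusion. This inclusion fails. Take D = {1}, X = ∅, S = ∅; then 1 ∈ D ∪ (X ∖ S) but 1 ∉ (S ∖ X) ∪ X.

Reverse inclusion. This inclusion fails. Take D = ∅, X = ∅, S = {1}; then 1 ∈ (S ∖ X) ∪ X but 1 ∉ D ∪ (X ∖ S).

Both inclusions fail.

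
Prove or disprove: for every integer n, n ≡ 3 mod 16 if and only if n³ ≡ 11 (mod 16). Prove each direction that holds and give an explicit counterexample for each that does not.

Both directions hold.

(⇒) Suppose n ≡ 3 mod 16. Write n = 16j + 3. Then (16j + 3)³ = 4096j³ + 2304j² + 432j + 27 = 16(256j³ + 144j² + 27j + 1) + 11, so n³ ≡ 11 (mod 16).

(⇐) Conversely, suppose n³ ≡ 11 (mod 16). The only residue r in {0, …, 15} with r³ ≡ 11 (mod 16) is r = 3, so n ≡ 3 (mod 16).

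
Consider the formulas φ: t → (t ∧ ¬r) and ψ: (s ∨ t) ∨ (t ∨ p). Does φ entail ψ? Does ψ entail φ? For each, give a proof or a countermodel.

(⇒) fails and (⇐) fails.

(→) This fails. Under t = F, s = F, r = F, p = F, the left side is true but the right side is false.

(←) This fails. Under t = T, s = F, r = T, p = F, the left side is false but the right side is true.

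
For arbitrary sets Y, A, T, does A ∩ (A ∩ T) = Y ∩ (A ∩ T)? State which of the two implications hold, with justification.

(⊆) fails; (⊇) holds.

(⟹) This inclusion fails. Take Y = ∅, A = {1}, T = {1}; then 1 ∈ A ∩ (A ∩ T) but 1 ∉ Y ∩ (A ∩ T).

(⟸) Let x ∈ Y ∩ (A ∩ T). Then x ∈ Y ∩ A ∩ T, from which x ∈ A ∩ (A ∩ T).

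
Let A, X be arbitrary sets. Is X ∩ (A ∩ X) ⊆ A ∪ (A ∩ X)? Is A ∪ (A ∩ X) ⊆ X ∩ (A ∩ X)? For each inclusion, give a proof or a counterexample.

(⟹) Let x ∈ X ∩ (A ∩ X). Then x ∈ A ∩ X, from which x ∈ A ∪ (A ∩ X).

(⟸) This inclusion fails. Take A = {1}, X = ∅; then 1 ∈ A ∪ (A ∩ X) but 1 ∉ X ∩ (A ∩ X).

The sets are not equal: only the forward inclusion holds.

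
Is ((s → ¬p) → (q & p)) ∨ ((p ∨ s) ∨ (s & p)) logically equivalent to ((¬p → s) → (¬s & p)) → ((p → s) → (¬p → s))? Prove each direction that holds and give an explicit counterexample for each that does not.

[⇒] Assume the antecedent. If p is true, the consequent reduces to true regardless of the other variables. If p is false, the antecedent forces (p = F, q = F, s = T) or (p = F, q = T, s = T), and the consequent holds there. Either way the consequent holds.

[⇐] Assume the antecedent. If p is true, the consequent reduces to true regardless of the other variables. If p is false, the antecedent forces (p = F, q = F, s = T) or (p = F, q = T, s = T), and the consequent holds there. Either way the consequent holds.

Both directions hold.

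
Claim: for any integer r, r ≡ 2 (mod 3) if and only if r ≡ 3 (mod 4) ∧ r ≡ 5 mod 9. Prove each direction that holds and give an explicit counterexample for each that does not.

Not equivalent: only (⇐) holds.

(⟹) This fails: r = 32 gives 32 ≡ 2 (mod 3) but 32 ≡ 0 (mod 4), so the conjunction on the right does not hold.

(⟸) Conversely, if r ≡ 3 (mod 4) and r ≡ 5 (mod 9), then by the Chinese remainder theorem r ≡ 23 (mod 36). Since 23 ≡ 2 (mod 3) and 3 ∣ 36, we get r ≡ 2 (mod 3).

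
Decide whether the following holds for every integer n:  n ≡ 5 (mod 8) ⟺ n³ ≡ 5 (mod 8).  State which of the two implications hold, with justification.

(⇒) Suppose n ≡ 5 (mod 8). Write n = 8j + 5. Then (8j + 5)³ = 512j³ + 960j² + 600j + 125 = 8(64j³ + 120j² + 75j + 15) + 5, so n³ ≡ 5 (mod 8).

(⇐) Conversely, suppose n³ ≡ 5 (mod 8). The only residue r in {0, …, 7} with r³ ≡ 5 (mod 8) is r = 5, so n ≡ 5 (mod 8).

The biconditional holds.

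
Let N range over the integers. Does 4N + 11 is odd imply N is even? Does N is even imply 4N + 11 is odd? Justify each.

(⇒) fails; (⇐) holds.

(→) This fails: take N = 3. Then 4N + 11 = 23, which is odd, yet N = 3 is odd, not even.

(←) Suppose N is even. Since 4 is even, 4N is even for every N, so 4N + 11 has the same parity as 11, which is odd. Hence 4N + 11 is odd.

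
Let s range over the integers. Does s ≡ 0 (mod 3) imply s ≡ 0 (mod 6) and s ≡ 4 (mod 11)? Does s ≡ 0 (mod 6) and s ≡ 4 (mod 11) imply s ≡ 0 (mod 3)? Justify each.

The forward direction fails; the converse holds.

(⟸) If s ≡ 0 (mod 6) and s ≡ 4 (mod 11), then by the Chinese remainder theorem s ≡ 48 (mod 66). Since 48 ≡ 0 (mod 3) and 3 ∣ 66, we get s ≡ 0 (mod 3).

(⟹) This fails: s = 0 gives 0 ≡ 0 (mod 3) but 0 ≡ 0 (mod 11), so the conjunction on the right does not hold.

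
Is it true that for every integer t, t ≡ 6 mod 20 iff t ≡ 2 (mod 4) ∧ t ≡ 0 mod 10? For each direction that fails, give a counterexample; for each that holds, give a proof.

(⇒) fails and (⇐) fails.

(⇒) This fails: t = 6 gives 6 ≡ 6 (mod 20) but 6 ≡ 6 (mod 10), so the conjunction on the right does not hold.

(⇐) This fails: t = 10 satisfies both congruences on the right (10 ≡ 2 mod 4 and 10 ≡ 0 mod 10) yet 10 ≡ 10 (mod 20), not 6.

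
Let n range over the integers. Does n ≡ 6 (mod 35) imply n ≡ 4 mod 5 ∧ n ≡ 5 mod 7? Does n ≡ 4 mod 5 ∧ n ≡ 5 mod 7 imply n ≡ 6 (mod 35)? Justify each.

[⇒] This fails: n = 6 gives 6 ≡ 6 (mod 35) but 6 ≡ 1 (mod 5), so the conjunction on the right does not hold.

[⇐] This fails: n = 19 satisfies both congruences on the right (19 ≡ 4 mod 5 and 19 ≡ 5 mod 7) yet 19 ≡ 19 (mod 35), not 6.

Both directions fail.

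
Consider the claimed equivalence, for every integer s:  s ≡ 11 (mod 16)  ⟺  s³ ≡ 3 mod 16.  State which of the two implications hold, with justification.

(⟹) Suppose s ≡ 11 (mod 16). Write s = 16j + 11. Then (16j + 11)³ = 4096j³ + 8448j² + 5808j + 1331 = 16(256j³ + 528j² + 363j + 83) + 3, so s³ ≡ 3 (mod 16).

(⟸) Conversely, suppose s³ ≡ 3 (mod 16). The only residue r in {0, …, 15} with r³ ≡ 3 (mod 16) is r = 11, so s ≡ 11 (mod 16).

Both directions hold.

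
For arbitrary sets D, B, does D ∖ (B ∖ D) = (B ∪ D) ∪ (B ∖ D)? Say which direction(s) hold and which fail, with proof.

(⊆) Let x ∈ D ∖ (B ∖ D). Then either x ∈ D and x ∉ B; or x ∈ D ∩ B. In each case x ∈ (B ∪ D) ∪ (B ∖ D), so D ∖ (B ∖ D) ⊆ (B ∪ D) ∪ (B ∖ D).

(⊇) This inclusion fails. Take D = ∅, B = {1}; then 1 ∈ (B ∪ D) ∪ (B ∖ D) but 1 ∉ D ∖ (B ∖ D).

Only the forward inclusion holds.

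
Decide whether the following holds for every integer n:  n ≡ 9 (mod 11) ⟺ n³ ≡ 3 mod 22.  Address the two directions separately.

(⇒) fails; (⇐) holds.

(⟹) This fails: take n = 20. Then 20 ≡ 9 (mod 11), but 20³ = 8000 ≡ 14 (mod 22), not 3.

(⟸) Conversely, the residues r modulo 22 with r³ ≡ 3 (mod 22) are exactly {9}, and each is ≡ 9 (mod 11).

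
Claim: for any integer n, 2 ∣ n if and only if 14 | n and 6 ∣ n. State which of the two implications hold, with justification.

(⇒) fails; (⇐) holds.

[⇒] This fails: take n = 2. Certainly 2 ∣ 2, but 14 ∤ 2.

[⇐] Suppose 14 ∣ n and 6 ∣ n. Any common multiple of 14 and 6 is a multiple of their lcm; here lcm(14, 6) = 14·6/gcd(14, 6) = 84/2 = 42, so 42 ∣ n. Since 2 ∣ 42, it follows that 2 ∣ n.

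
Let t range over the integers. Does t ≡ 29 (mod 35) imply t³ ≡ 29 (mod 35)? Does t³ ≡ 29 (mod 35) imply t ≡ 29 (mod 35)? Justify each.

The forward direction holds; the converse fails.

Forward direction. Suppose t ≡ 29 (mod 35). Write t = 35j + 29. Then (35j + 29)³ = 42875j³ + 106575j² + 88305j + 24389 = 35(1225j³ + 3045j² + 2523j + 696) + 29, so t³ ≡ 29 (mod 35).

Converse. This fails: take t = 4. Then 4³ = 64 ≡ 29 (mod 35), yet 4 ≡ 4 (mod 35), not 29.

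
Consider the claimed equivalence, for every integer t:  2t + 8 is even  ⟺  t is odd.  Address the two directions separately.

[⇒] This fails: take t = 2. Then 2t + 8 = 12, which is even, yet t = 2 is even, not odd.

[⇐] Suppose t is odd. Since 2 is even, 2t is even for every t, so 2t + 8 has the same parity as 8, which is even. Hence 2t + 8 is even.

Not equivalent: only (⇐) holds.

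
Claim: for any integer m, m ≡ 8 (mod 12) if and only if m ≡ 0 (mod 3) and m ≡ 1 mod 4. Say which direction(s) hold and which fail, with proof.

(⟹) This fails: m = 8 gives 8 ≡ 8 (mod 12) but 8 ≡ 2 (mod 3), so the conjunction on the right does not hold.

(⟸) This fails: m = 9 satisfies both congruences on the right (9 ≡ 0 mod 3 and 9 ≡ 1 mod 4) yet 9 ≡ 9 (mod 12), not 8.

Neither direction holds.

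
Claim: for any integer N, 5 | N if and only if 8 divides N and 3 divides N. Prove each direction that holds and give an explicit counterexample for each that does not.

Forward direction. This fails: take N = 5. Certainly 5 ∣ 5, but 8 ∤ 5.

Converse. This fails: take N = 24. Both 8 ∣ 24 and 3 ∣ 24, yet 24 is not a multiple of 5 (since 24 = 4·5 + 4), so 5 ∤ 24.

Neither implication holds.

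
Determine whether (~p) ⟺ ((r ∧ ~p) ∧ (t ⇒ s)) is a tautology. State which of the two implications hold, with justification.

(⇐) Assume the antecedent. If t is true, the antecedent forces (t = T, p = F, s = T, r = T), and ~p holds there. If t is false, the antecedent forces (t = F, p = F, s = F, r = T) or (t = F, p = F, s = T, r = T), and ~p holds there. Either way ~p holds.

(⇒) This fails. Under t = F, p = F, s = F, r = F, the left side is true but the right side is false.

(⇒) fails; (⇐) holds.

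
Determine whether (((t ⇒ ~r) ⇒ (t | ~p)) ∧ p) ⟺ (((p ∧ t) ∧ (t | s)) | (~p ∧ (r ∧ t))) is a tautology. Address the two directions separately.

The forward direction holds; the converse fails.

(⟹) Assume the antecedent. If r is true, the antecedent forces (r = T, t = T, s = F, p = T) or (r = T, t = T, s = T, p = T), and the consequent holds there. If r is false, the antecedent forces (r = F, t = T, s = F, p = T) or (r = F, t = T, s = T, p = T), and the consequent holds there. Either way the consequent holds.

(⟸) This fails. Under r = T, t = T, s = F, p = F, the left side is false but the right side is true.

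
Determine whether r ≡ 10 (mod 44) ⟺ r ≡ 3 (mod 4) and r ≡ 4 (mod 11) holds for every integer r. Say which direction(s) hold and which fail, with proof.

Neither direction holds.

Forward direction. This fails: r = 10 gives 10 ≡ 10 (mod 44) but 10 ≡ 2 (mod 4), so the conjunction on the right does not hold.

Converse. This fails: r = 15 satisfies both congruences on the right (15 ≡ 3 mod 4 and 15 ≡ 4 mod 11) yet 15 ≡ 15 (mod 44), not 10.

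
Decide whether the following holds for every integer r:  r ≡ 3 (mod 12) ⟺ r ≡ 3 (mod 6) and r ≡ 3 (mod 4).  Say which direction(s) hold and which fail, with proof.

(⟹) Suppose r ≡ 3 (mod 12); write r = 12j + 3. Since 6 ∣ 12, reducing mod 6 gives r ≡ 3 (mod 6); since 4 ∣ 12, reducing mod 4 gives r ≡ 3 (mod 4).

(⟸) Conversely, if r ≡ 3 (mod 6) and r ≡ 3 (mod 4), then by the Chinese remainder theorem r ≡ 3 (mod 12). This is exactly r ≡ 3 (mod 12).

Both directions hold; the statement is true.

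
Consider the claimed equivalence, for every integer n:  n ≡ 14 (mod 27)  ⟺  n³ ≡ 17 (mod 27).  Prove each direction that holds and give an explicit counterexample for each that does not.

Only the forward implication holds.

(⟹) Suppose n ≡ 14 (mod 27). Write n = 27j + 14. Then (27j + 14)³ = 19683j³ + 30618j² + 15876j + 2744 = 27(729j³ + 1134j² + 588j + 101) + 17, so n³ ≡ 17 (mod 27).

(⟸) This fails: take n = 5. Then 5³ = 125 ≡ 17 (mod 27), yet 5 ≡ 5 (mod 27), not 14.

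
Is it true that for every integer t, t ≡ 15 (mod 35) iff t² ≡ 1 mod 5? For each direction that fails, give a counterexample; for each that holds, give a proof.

(⟹) This fails: take t = 15. Then 15 ≡ 15 (mod 35), but 15² = 225 ≡ 0 (mod 5), not 1.

(⟸) This fails: take t = 1. Then 1² = 1 ≡ 1 (mod 5), yet 1 ≡ 1 (mod 35), not 15.

Neither implication holds.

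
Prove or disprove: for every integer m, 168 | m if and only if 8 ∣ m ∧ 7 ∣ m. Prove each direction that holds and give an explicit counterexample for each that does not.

(←) This fails: take m = 56. Both 8 ∣ 56 and 7 ∣ 56, yet 56 is not a multiple of 168 (since 56 = 0·168 + 56), so 168 ∤ 56.

(→) If 168 ∣ m, write m = 168q. Since 168 = 21·8, m = 8·(21q), so 8 ∣ m; and since 168 = 24·7, m = 7·(24q), so 7 ∣ m.

The forward direction holds; the converse fails.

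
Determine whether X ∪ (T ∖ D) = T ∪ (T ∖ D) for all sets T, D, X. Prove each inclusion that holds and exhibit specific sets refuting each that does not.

Neither inclusion holds.

(⊆) This inclusion fails. Take T = ∅, D = ∅, X = {1}; then 1 ∈ X ∪ (T ∖ D) but 1 ∉ T ∪ (T ∖ D).

(⊇) This inclusion fails. Take T = {1}, D = {1}, X = ∅; then 1 ∈ T ∪ (T ∖ D) but 1 ∉ X ∪ (T ∖ D).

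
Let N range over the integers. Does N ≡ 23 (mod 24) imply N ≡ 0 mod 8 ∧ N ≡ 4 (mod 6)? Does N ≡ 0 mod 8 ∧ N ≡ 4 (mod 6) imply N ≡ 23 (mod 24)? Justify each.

Neither direction holds.

(⇒) This fails: N = 23 gives 23 ≡ 23 (mod 24) but 23 ≡ 7 (mod 8), so the conjunction on the right does not hold.

(⇐) This fails: N = 16 satisfies both congruences on the right (16 ≡ 0 mod 8 and 16 ≡ 4 mod 6) yet 16 ≡ 16 (mod 24), not 23.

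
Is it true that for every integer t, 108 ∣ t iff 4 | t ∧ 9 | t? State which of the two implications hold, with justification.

(⇒) holds; (⇐) fails.

(→) If 108 ∣ t, write t = 108q. Since 108 = 27·4, t = 4·(27q), so 4 ∣ t; and since 108 = 12·9, t = 9·(12q), so 9 ∣ t.

(←) This fails: take t = 36. Both 4 ∣ 36 and 9 ∣ 36, yet 36 is not a multiple of 108 (since 36 = 0·108 + 36), so 108 ∤ 36.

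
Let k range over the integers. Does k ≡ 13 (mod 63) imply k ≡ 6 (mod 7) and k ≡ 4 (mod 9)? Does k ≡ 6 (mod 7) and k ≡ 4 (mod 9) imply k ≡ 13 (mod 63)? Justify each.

Forward direction. Suppose k ≡ 13 (mod 63); write k = 63j + 13. Since 7 ∣ 63, reducing mod 7 gives k ≡ 13 ≡ 6 (mod 7); since 9 ∣ 63, reducing mod 9 gives k ≡ 13 ≡ 4 (mod 9).

Converse. If k ≡ 6 (mod 7) and k ≡ 4 (mod 9), then by the Chinese remainder theorem k ≡ 13 (mod 63). This is exactly k ≡ 13 (mod 63).

Both directions hold; the statement is true.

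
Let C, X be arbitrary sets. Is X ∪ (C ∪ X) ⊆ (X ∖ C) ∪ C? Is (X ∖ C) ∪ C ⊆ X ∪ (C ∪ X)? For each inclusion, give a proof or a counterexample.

(⊆) Let x ∈ X ∪ (C ∪ X). Then either x ∈ C and x ∉ X; or x ∈ X and x ∉ C; or x ∈ C ∩ X. In each case x ∈ (X ∖ C) ∪ C, so X ∪ (C ∪ X) ⊆ (X ∖ C) ∪ C.

(⊇) Let x ∈ (X ∖ C) ∪ C. Then either x ∈ C and x ∉ X; or x ∈ X and x ∉ C; or x ∈ C ∩ X. In each case x ∈ X ∪ (C ∪ X), so (X ∖ C) ∪ C ⊆ X ∪ (C ∪ X).

Both inclusions hold; the sets are equal.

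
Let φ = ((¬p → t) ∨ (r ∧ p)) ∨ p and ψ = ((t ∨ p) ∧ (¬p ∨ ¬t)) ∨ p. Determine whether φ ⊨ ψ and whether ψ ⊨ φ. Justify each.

Both implications hold.

[⇒] Assume the antecedent. If p is true, ((t ∨ p) ∧ (¬p ∨ ¬t)) ∨ p reduces to true regardless of the other variables. If p is false, the antecedent forces (p = F, t = T, r = F) or (p = F, t = T, r = T), and ((t ∨ p) ∧ (¬p ∨ ¬t)) ∨ p holds there. Either way ((t ∨ p) ∧ (¬p ∨ ¬t)) ∨ p holds.

[⇐] Assume the antecedent. If p is true, ((¬p → t) ∨ (r ∧ p)) ∨ p reduces to true regardless of the other variables. If p is false, the antecedent forces (p = F, t = T, r = F) or (p = F, t = T, r = T), and ((¬p → t) ∨ (r ∧ p)) ∨ p holds there. Either way ((¬p → t) ∨ (r ∧ p)) ∨ p holds.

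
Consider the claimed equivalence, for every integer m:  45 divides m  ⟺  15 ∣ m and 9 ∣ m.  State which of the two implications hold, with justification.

Equivalent; both directions hold.

Forward direction. If 45 ∣ m, write m = 45q. Since 45 = 3·15, m = 15·(3q), so 15 ∣ m; and since 45 = 5·9, m = 9·(5q), so 9 ∣ m.

Converse. Suppose 15 ∣ m and 9 ∣ m. Any common multiple of 15 and 9 is a multiple of their lcm; here lcm(15, 9) = 15·9/gcd(15, 9) = 135/3 = 45, so 45 ∣ m.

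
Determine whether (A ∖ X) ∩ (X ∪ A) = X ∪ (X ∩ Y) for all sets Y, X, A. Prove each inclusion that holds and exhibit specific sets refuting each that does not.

(⟹) This inclusion fails. Take Y = ∅, X = ∅, A = {1}; then 1 ∈ (A ∖ X) ∩ (X ∪ A) but 1 ∉ X ∪ (X ∩ Y).

(⟸) This inclusion fails. Take Y = ∅, X = {1}, A = ∅; then 1 ∈ X ∪ (X ∩ Y) but 1 ∉ (A ∖ X) ∩ (X ∪ A).

Neither inclusion holds.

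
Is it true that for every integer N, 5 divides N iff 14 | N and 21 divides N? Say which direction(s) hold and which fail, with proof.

(⟹) This fails: take N = 5. Certainly 5 ∣ 5, but 14 ∤ 5.

(⟸) This fails: take N = 42. Both 14 ∣ 42 and 21 ∣ 42, yet 42 is not a multiple of 5 (since 42 = 8·5 + 2), so 5 ∤ 42.

Both directions fail.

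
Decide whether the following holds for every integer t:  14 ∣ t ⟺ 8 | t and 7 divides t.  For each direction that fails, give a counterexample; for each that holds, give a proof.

[⇒] This fails: take t = 14. Certainly 14 ∣ 14, but 8 ∤ 14.

[⇐] Suppose 8 ∣ t and 7 ∣ t. Any common multiple of 8 and 7 is a multiple of their lcm; here gcd(8, 7) = 1, so lcm(8, 7) = 8·7 = 56, so 56 ∣ t. Since 14 ∣ 56, it follows that 14 ∣ t.

(⇒) fails; (⇐) holds.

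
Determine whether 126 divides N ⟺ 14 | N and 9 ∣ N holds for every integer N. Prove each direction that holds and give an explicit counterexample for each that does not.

Both directions hold.

(←) Suppose 14 ∣ N and 9 ∣ N. Any common multiple of 14 and 9 is a multiple of their lcm; here gcd(14, 9) = 1, so lcm(14, 9) = 14·9 = 126, so 126 ∣ N.

(→) If 126 ∣ N, write N = 126q. Since 126 = 9·14, N = 14·(9q), so 14 ∣ N; and since 126 = 14·9, N = 9·(14q), so 9 ∣ N.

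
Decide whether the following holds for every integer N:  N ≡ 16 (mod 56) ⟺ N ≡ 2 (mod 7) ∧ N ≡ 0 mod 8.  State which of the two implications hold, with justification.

Both implications hold.

Converse. If N ≡ 2 (mod 7) and N ≡ 0 (mod 8), then by the Chinese remainder theorem N ≡ 16 (mod 56). This is exactly N ≡ 16 (mod 56).

Forward direction. Suppose N ≡ 16 (mod 56); write N = 56j + 16. Since 7 ∣ 56, reducing mod 7 gives N ≡ 16 ≡ 2 (mod 7); since 8 ∣ 56, reducing mod 8 gives N ≡ 16 ≡ 0 (mod 8).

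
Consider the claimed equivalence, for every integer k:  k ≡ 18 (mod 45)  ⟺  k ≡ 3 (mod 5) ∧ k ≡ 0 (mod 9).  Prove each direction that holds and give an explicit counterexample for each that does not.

(⇒) Suppose k ≡ 18 (mod 45); write k = 45j + 18. Since 5 ∣ 45, reducing mod 5 gives k ≡ 18 ≡ 3 (mod 5); since 9 ∣ 45, reducing mod 9 gives k ≡ 18 ≡ 0 (mod 9).

(⇐) Conversely, if k ≡ 3 (mod 5) and k ≡ 0 (mod 9), then by the Chinese remainder theorem k ≡ 18 (mod 45). This is exactly k ≡ 18 (mod 45).

Both implications hold.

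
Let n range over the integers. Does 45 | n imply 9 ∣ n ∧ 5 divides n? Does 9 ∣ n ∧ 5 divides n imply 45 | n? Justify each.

Both directions hold.

(⇒) If 45 ∣ n, write n = 45q. Since 45 = 5·9, n = 9·(5q), so 9 ∣ n; and since 45 = 9·5, n = 5·(9q), so 5 ∣ n.

(⇐) Suppose 9 ∣ n and 5 ∣ n. Any common multiple of 9 and 5 is a multiple of their lcm; here gcd(9, 5) = 1, so lcm(9, 5) = 9·5 = 45, so 45 ∣ n.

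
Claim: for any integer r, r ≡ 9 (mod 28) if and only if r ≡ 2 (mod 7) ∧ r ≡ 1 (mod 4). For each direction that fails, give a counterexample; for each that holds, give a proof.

Both directions hold.

(→) Suppose r ≡ 9 (mod 28); write r = 28j + 9. Since 7 ∣ 28, reducing mod 7 gives r ≡ 9 ≡ 2 (mod 7); since 4 ∣ 28, reducing mod 4 gives r ≡ 9 ≡ 1 (mod 4).

(←) Conversely, if r ≡ 2 (mod 7) and r ≡ 1 (mod 4), then by the Chinese remainder theorem r ≡ 9 (mod 28). This is exactly r ≡ 9 (mod 28).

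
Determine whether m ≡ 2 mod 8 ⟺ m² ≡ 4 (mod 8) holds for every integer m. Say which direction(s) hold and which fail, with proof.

Not equivalent: only (⇒) holds.

(→) Suppose m ≡ 2 mod 8. Write m = 8j + 2. Then (8j + 2)² = 64j² + 32j + 4 = 8(8j² + 4j) + 4, so m² ≡ 4 (mod 8).

(←) This fails: take m = 6. Then 6² = 36 ≡ 4 (mod 8), yet 6 ≡ 6 (mod 8), not 2.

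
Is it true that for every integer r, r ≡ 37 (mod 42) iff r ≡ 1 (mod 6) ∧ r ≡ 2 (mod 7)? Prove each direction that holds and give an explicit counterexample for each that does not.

Both implications hold.

[⇒] Suppose r ≡ 37 (mod 42); write r = 42j + 37. Since 6 ∣ 42, reducing mod 6 gives r ≡ 37 ≡ 1 (mod 6); since 7 ∣ 42, reducing mod 7 gives r ≡ 37 ≡ 2 (mod 7).

[⇐] Conversely, if r ≡ 1 (mod 6) and r ≡ 2 (mod 7), then by the Chinese remainder theorem r ≡ 37 (mod 42). This is exactly r ≡ 37 (mod 42).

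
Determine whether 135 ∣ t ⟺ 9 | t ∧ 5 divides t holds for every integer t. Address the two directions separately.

Not equivalent: only (⇒) holds.

(⟹) If 135 ∣ t, write t = 135q. Since 135 = 15·9, t = 9·(15q), so 9 ∣ t; and since 135 = 27·5, t = 5·(27q), so 5 ∣ t.

(⟸) This fails: take t = 45. Both 9 ∣ 45 and 5 ∣ 45, yet 45 is not a multiple of 135 (since 45 = 0·135 + 45), so 135 ∤ 45.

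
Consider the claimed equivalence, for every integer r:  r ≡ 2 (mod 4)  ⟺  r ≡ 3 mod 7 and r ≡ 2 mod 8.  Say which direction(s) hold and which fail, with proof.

(⟹) This fails: r = 2 gives 2 ≡ 2 (mod 4) but 2 ≡ 2 (mod 7), so the conjunction on the right does not hold.

(⟸) Conversely, if r ≡ 3 (mod 7) and r ≡ 2 (mod 8), then by the Chinese remainder theorem r ≡ 10 (mod 56). Since 10 ≡ 2 (mod 4) and 4 ∣ 56, we get r ≡ 2 (mod 4).

Only the reverse direction holds.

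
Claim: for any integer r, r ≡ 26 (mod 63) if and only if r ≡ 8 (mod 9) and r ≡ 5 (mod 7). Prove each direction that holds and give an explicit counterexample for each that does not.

Both directions hold; the statement is true.

(⟸) If r ≡ 8 (mod 9) and r ≡ 5 (mod 7), then by the Chinese remainder theorem r ≡ 26 (mod 63). This is exactly r ≡ 26 (mod 63).

(⟹) Suppose r ≡ 26 (mod 63); write r = 63j + 26. Since 9 ∣ 63, reducing mod 9 gives r ≡ 26 ≡ 8 (mod 9); since 7 ∣ 63, reducing mod 7 gives r ≡ 26 ≡ 5 (mod 7).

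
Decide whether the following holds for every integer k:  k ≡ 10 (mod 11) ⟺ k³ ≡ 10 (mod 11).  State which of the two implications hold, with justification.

[⇒] Suppose k ≡ 10 (mod 11). Write k = 11j + 10. Then (11j + 10)³ = 1331j³ + 3630j² + 3300j + 1000 = 11(121j³ + 330j² + 300j + 90) + 10, so k³ ≡ 10 (mod 11).

[⇐] Conversely, suppose k³ ≡ 10 (mod 11). The only residue r in {0, …, 10} with r³ ≡ 10 (mod 11) is r = 10, so k ≡ 10 (mod 11).

Both directions hold; the statement is true.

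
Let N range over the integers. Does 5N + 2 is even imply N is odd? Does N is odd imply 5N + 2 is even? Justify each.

Neither direction holds.

(⇒) This fails: N = 0 gives 5N + 2 = 2, which is even, but 0 is even, not odd.

(⇐) This also fails: N = 3 is odd, but 5N + 2 = 17 is odd, not even.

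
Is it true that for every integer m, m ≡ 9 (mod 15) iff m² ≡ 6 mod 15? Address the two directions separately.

(→) Suppose m ≡ 9 (mod 15). Write m = 15j + 9. Then (15j + 9)² = 225j² + 270j + 81 = 15(15j² + 18j + 5) + 6, so m² ≡ 6 (mod 15).

(←) This fails: take m = 6. Then 6² = 36 ≡ 6 (mod 15), yet 6 ≡ 6 (mod 15), not 9.

Not equivalent: only (⇒) holds.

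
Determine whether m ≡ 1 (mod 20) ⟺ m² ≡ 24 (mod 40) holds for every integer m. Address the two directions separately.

(⇒) fails and (⇐) fails.

Forward direction. This fails: take m = 1. Then 1 ≡ 1 (mod 20), but 1² = 1 ≡ 1 (mod 40), not 24.

Converse. This fails: take m = 8. Then 8² = 64 ≡ 24 (mod 40), yet 8 ≡ 8 (mod 20), not 1.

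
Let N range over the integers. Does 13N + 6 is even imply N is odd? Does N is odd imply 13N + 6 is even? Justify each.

(→) This fails: N = 2 gives 13N + 6 = 32, which is even, but 2 is even, not odd.

(←) This also fails: N = 1 is odd, but 13N + 6 = 19 is odd, not even.

Neither direction holds.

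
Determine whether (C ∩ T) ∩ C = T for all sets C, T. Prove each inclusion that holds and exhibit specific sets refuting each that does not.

The sets are not equal: only the forward inclusion holds.

(⟹) Let x ∈ (C ∩ T) ∩ C. Then x ∈ C ∩ T, from which x ∈ T.

(⟸) This inclusion fails. Take C = ∅, T = {1}; then 1 ∈ T but 1 ∉ (C ∩ T) ∩ C.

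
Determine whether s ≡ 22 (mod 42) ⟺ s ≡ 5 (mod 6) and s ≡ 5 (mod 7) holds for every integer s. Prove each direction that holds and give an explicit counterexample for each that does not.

[⇒] This fails: s = 22 gives 22 ≡ 22 (mod 42) but 22 ≡ 4 (mod 6), so the conjunction on the right does not hold.

[⇐] This fails: s = 5 satisfies both congruences on the right (5 ≡ 5 mod 6 and 5 ≡ 5 mod 7) yet 5 ≡ 5 (mod 42), not 22.

Neither implication holds.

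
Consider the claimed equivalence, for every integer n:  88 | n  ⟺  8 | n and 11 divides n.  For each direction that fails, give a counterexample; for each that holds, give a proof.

Forward direction. If 88 ∣ n, write n = 88q. Since 88 = 11·8, n = 8·(11q), so 8 ∣ n; and since 88 = 8·11, n = 11·(8q), so 11 ∣ n.

Converse. Suppose 8 ∣ n and 11 ∣ n. Any common multiple of 8 and 11 is a multiple of their lcm; here gcd(8, 11) = 1, so lcm(8, 11) = 8·11 = 88, so 88 ∣ n.

Both directions hold; the statement is true.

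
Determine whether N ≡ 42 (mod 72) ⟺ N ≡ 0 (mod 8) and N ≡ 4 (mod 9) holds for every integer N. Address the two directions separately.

(⇒) fails and (⇐) fails.

[⇒] This fails: N = 42 gives 42 ≡ 42 (mod 72) but 42 ≡ 2 (mod 8), so the conjunction on the right does not hold.

[⇐] This fails: N = 40 satisfies both congruences on the right (40 ≡ 0 mod 8 and 40 ≡ 4 mod 9) yet 40 ≡ 40 (mod 72), not 42.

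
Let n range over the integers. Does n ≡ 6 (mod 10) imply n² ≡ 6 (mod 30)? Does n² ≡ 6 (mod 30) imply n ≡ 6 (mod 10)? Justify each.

(⇒) This fails: take n = 16. Then 16 ≡ 6 (mod 10), but 16² = 256 ≡ 16 (mod 30), not 6.

(⇐) This fails: take n = 24. Then 24² = 576 ≡ 6 (mod 30), yet 24 ≡ 4 (mod 10), not 6.

(⇒) fails and (⇐) fails.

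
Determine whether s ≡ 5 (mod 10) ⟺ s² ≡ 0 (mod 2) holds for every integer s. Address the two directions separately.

Forward direction. This fails: take s = 5. Then 5 ≡ 5 (mod 10), but 5² = 25 ≡ 1 (mod 2), not 0.

Converse. This fails: take s = 0. Then 0² = 0 ≡ 0 (mod 2), yet 0 ≡ 0 (mod 10), not 5.

Neither direction holds.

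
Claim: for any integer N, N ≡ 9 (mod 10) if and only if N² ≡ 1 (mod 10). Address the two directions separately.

Only the forward implication holds.

Forward direction. Suppose N ≡ 9 (mod 10). Write N = 10j + 9. Then (10j + 9)² = 100j² + 180j + 81 = 10(10j² + 18j + 8) + 1, so N² ≡ 1 (mod 10).

Converse. This fails: take N = 1. Then 1² = 1 ≡ 1 (mod 10), yet 1 ≡ 1 (mod 10), not 9.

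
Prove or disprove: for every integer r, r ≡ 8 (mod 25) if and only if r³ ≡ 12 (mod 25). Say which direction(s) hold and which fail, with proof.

Both directions hold.

(→) Suppose r ≡ 8 (mod 25). Write r = 25j + 8. Then (25j + 8)³ = 15625j³ + 15000j² + 4800j + 512 = 25(625j³ + 600j² + 192j + 20) + 12, so r³ ≡ 12 (mod 25).

(←) Conversely, suppose r³ ≡ 12 (mod 25). The only residue r in {0, …, 24} with r³ ≡ 12 (mod 25) is r = 8, so r ≡ 8 (mod 25).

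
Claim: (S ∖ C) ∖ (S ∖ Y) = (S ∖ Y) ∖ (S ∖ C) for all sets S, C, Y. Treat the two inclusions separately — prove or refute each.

Neither inclusion holds.

(⟹) This inclusion fails. Take S = {1}, C = ∅, Y = {1}; then 1 ∈ (S ∖ C) ∖ (S ∖ Y) but 1 ∉ (S ∖ Y) ∖ (S ∖ C).

(⟸) This inclusion fails. Take S = {1}, C = {1}, Y = ∅; then 1 ∈ (S ∖ Y) ∖ (S ∖ C) but 1 ∉ (S ∖ C) ∖ (S ∖ Y).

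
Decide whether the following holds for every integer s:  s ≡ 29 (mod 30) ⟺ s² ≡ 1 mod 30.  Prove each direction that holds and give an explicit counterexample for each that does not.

The forward direction holds; the converse fails.

(⇒) Suppose s ≡ 29 (mod 30). Write s = 30j + 29. Then (30j + 29)² = 900j² + 1740j + 841 = 30(30j² + 58j + 28) + 1, so s² ≡ 1 (mod 30).

(⇐) This fails: take s = 1. Then 1² = 1 ≡ 1 (mod 30), yet 1 ≡ 1 (mod 30), not 29.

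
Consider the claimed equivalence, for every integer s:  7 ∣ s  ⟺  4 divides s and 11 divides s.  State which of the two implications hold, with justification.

(⟹) This fails: take s = 7. Certainly 7 ∣ 7, but 4 ∤ 7.

(⟸) This fails: take s = 44. Both 4 ∣ 44 and 11 ∣ 44, yet 44 is not a multiple of 7 (since 44 = 6·7 + 2), so 7 ∤ 44.

(⇒) fails and (⇐) fails.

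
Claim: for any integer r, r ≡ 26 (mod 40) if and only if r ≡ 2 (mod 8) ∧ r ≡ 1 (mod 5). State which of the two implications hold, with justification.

(→) Suppose r ≡ 26 (mod 40); write r = 40j + 26. Since 8 ∣ 40, reducing mod 8 gives r ≡ 26 ≡ 2 (mod 8); since 5 ∣ 40, reducing mod 5 gives r ≡ 26 ≡ 1 (mod 5).

(←) Conversely, if r ≡ 2 (mod 8) and r ≡ 1 (mod 5), then by the Chinese remainder theorem r ≡ 26 (mod 40). This is exactly r ≡ 26 (mod 40).

The biconditional holds.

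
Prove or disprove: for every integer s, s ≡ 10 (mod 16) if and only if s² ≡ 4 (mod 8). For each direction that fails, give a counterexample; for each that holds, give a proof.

Not equivalent: only (⇒) holds.

(⟹) Suppose s ≡ 10 (mod 16). Then s² ≡ 10² = 100 (mod 16), and since 8 ∣ 16, also s² ≡ 4 (mod 8).

(⟸) This fails: take s = 2. Then 2² = 4 ≡ 4 (mod 8), yet 2 ≡ 2 (mod 16), not 10.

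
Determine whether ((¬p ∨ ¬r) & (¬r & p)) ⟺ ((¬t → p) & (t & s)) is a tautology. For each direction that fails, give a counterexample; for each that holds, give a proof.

[⇒] This fails. Under t = F, r = F, p = T, s = T, the left side is true but the right side is false.

[⇐] This fails. Under t = T, r = F, p = F, s = T, the left side is false but the right side is true.

Neither implication holds.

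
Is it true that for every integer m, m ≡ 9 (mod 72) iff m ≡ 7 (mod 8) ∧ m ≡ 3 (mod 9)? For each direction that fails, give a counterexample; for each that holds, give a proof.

Neither direction holds.

[⇒] This fails: m = 9 gives 9 ≡ 9 (mod 72) but 9 ≡ 1 (mod 8), so the conjunction on the right does not hold.

[⇐] This fails: m = 39 satisfies both congruences on the right (39 ≡ 7 mod 8 and 39 ≡ 3 mod 9) yet 39 ≡ 39 (mod 72), not 9.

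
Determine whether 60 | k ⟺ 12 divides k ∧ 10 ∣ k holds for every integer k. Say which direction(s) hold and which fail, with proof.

Both directions hold; the statement is true.

(⟹) If 60 ∣ k, write k = 60q. Since 60 = 5·12, k = 12·(5q), so 12 ∣ k; and since 60 = 6·10, k = 10·(6q), so 10 ∣ k.

(⟸) Suppose 12 ∣ k and 10 ∣ k. Any common multiple of 12 and 10 is a multiple of their lcm; here lcm(12, 10) = 12·10/gcd(12, 10) = 120/2 = 60, so 60 ∣ k.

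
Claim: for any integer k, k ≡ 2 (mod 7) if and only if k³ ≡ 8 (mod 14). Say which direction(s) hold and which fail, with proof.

Both directions fail.

[⇒] This fails: take k = 9. Then 9 ≡ 2 (mod 7), but 9³ = 729 ≡ 1 (mod 14), not 8.

[⇐] This fails: take k = 4. Then 4³ = 64 ≡ 8 (mod 14), yet 4 ≡ 4 (mod 7), not 2.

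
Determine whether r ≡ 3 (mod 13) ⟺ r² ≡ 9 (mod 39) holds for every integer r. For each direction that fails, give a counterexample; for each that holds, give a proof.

Neither direction holds.

(⇒) This fails: take r = 16. Then 16 ≡ 3 (mod 13), but 16² = 256 ≡ 22 (mod 39), not 9.

(⇐) This fails: take r = 36. Then 36² = 1296 ≡ 9 (mod 39), yet 36 ≡ 10 (mod 13), not 3.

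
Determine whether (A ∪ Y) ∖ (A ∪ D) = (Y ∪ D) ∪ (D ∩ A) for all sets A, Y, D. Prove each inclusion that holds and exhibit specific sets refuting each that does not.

The sets are not equal: only the forward inclusion holds.

(⟹) Let x ∈ (A ∪ Y) ∖ (A ∪ D). Then x ∈ Y and x ∉ A, D, from which x ∈ (Y ∪ D) ∪ (D ∩ A).

(⟸) This inclusion fails. Take A = {1}, Y = {1}, D = ∅; then 1 ∈ (Y ∪ D) ∪ (D ∩ A) but 1 ∉ (A ∪ Y) ∖ (A ∪ D).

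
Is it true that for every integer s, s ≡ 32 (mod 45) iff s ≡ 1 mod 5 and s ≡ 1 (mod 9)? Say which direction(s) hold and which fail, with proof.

(⇒) This fails: s = 32 gives 32 ≡ 32 (mod 45) but 32 ≡ 2 (mod 5), so the conjunction on the right does not hold.

(⇐) This fails: s = 1 satisfies both congruences on the right (1 ≡ 1 mod 5 and 1 ≡ 1 mod 9) yet 1 ≡ 1 (mod 45), not 32.

(⇒) fails and (⇐) fails.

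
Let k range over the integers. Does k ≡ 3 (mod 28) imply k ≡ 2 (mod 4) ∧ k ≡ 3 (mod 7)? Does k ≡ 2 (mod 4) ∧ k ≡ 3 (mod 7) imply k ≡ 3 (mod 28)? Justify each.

Neither implication holds.

(⟹) This fails: k = 3 gives 3 ≡ 3 (mod 28) but 3 ≡ 3 (mod 4), so the conjunction on the right does not hold.

(⟸) This fails: k = 10 satisfies both congruences on the right (10 ≡ 2 mod 4 and 10 ≡ 3 mod 7) yet 10 ≡ 10 (mod 28), not 3.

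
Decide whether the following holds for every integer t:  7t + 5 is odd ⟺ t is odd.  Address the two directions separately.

(→) This fails: t = 4 gives 7t + 5 = 33, which is odd, but 4 is even, not odd.

(←) This also fails: t = 3 is odd, but 7t + 5 = 26 is even, not odd.

Both directions fail.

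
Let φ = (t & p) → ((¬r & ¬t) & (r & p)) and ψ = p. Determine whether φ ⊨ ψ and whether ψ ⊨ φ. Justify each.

Forward direction. This fails. Under t = F, r = F, p = F, the left side is true but the right side is false.

Converse. This fails. Under t = T, r = F, p = T, the left side is false but the right side is true.

Neither direction holds.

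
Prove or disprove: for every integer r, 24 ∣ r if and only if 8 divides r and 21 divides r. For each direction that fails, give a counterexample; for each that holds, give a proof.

(⇒) fails; (⇐) holds.

[⇒] This fails: take r = 24. Certainly 24 ∣ 24, but 21 ∤ 24.

[⇐] Suppose 8 ∣ r and 21 ∣ r. Any common multiple of 8 and 21 is a multiple of their lcm; here gcd(8, 21) = 1, so lcm(8, 21) = 8·21 = 168, so 168 ∣ r. Since 24 ∣ 168, it follows that 24 ∣ r.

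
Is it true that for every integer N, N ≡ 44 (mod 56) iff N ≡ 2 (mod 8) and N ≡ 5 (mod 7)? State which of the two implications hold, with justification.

Both directions fail.

(⇒) This fails: N = 44 gives 44 ≡ 44 (mod 56) but 44 ≡ 4 (mod 8), so the conjunction on the right does not hold.

(⇐) This fails: N = 26 satisfies both congruences on the right (26 ≡ 2 mod 8 and 26 ≡ 5 mod 7) yet 26 ≡ 26 (mod 56), not 44.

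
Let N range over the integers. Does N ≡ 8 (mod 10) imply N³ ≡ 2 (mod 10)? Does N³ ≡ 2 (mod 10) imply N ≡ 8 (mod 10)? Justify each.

The biconditional holds.

Forward direction. Suppose N ≡ 8 (mod 10). Write N = 10j + 8. Then (10j + 8)³ = 1000j³ + 2400j² + 1920j + 512 = 10(100j³ + 240j² + 192j + 51) + 2, so N³ ≡ 2 (mod 10).

Converse. Suppose N³ ≡ 2 (mod 10). The only residue r in {0, …, 9} with r³ ≡ 2 (mod 10) is r = 8, so N ≡ 8 (mod 10).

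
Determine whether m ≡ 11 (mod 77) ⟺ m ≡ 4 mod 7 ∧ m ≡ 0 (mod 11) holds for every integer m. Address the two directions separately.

(⇒) Suppose m ≡ 11 (mod 77); write m = 77j + 11. Since 7 ∣ 77, reducing mod 7 gives m ≡ 11 ≡ 4 (mod 7); since 11 ∣ 77, reducing mod 11 gives m ≡ 11 ≡ 0 (mod 11).

(⇐) Conversely, if m ≡ 4 (mod 7) and m ≡ 0 (mod 11), then by the Chinese remainder theorem m ≡ 11 (mod 77). This is exactly m ≡ 11 (mod 77).

Both directions hold.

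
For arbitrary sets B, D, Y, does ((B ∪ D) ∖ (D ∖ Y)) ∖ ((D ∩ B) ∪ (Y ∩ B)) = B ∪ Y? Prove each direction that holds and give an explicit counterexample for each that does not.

(⊆) holds; (⊇) fails.

(⊆) Let x ∈ ((B ∪ D) ∖ (D ∖ Y)) ∖ ((D ∩ B) ∪ (Y ∩ B)). Then either x ∈ B and x ∉ D, Y; or x ∈ D ∩ Y and x ∉ B. In each case x ∈ B ∪ Y, so ((B ∪ D) ∖ (D ∖ Y)) ∖ ((D ∩ B) ∪ (Y ∩ B)) ⊆ B ∪ Y.

(⊇) This inclusion fails. Take B = {1}, D = {1}, Y = ∅; then 1 ∈ B ∪ Y but 1 ∉ ((B ∪ D) ∖ (D ∖ Y)) ∖ ((D ∩ B) ∪ (Y ∩ B)).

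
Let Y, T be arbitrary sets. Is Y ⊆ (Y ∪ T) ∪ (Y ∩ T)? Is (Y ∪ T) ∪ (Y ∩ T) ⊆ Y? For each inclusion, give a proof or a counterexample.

(⊆) Let x ∈ Y. Then either x ∈ Y and x ∉ T; or x ∈ Y ∩ T. In each case x ∈ (Y ∪ T) ∪ (Y ∩ T), so Y ⊆ (Y ∪ T) ∪ (Y ∩ T).

(⊇) This inclusion fails. Take Y = ∅, T = {1}; then 1 ∈ (Y ∪ T) ∪ (Y ∩ T) but 1 ∉ Y.

Only the forward inclusion holds.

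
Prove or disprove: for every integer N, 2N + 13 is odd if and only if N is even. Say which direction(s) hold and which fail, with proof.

[⇒] This fails: take N = 1. Then 2N + 13 = 15, which is odd, yet N = 1 is odd, not even.

[⇐] Suppose N is even. Since 2 is even, 2N is even for every N, so 2N + 13 has the same parity as 13, which is odd. Hence 2N + 13 is odd.

(⇒) fails; (⇐) holds.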